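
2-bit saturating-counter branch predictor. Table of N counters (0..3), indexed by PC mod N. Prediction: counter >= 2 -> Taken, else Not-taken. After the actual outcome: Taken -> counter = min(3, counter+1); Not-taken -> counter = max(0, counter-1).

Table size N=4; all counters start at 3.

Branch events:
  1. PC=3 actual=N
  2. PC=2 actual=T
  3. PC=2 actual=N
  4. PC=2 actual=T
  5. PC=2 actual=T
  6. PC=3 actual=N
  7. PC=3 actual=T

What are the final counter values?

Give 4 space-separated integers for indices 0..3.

Answer: 3 3 3 2

Derivation:
Ev 1: PC=3 idx=3 pred=T actual=N -> ctr[3]=2
Ev 2: PC=2 idx=2 pred=T actual=T -> ctr[2]=3
Ev 3: PC=2 idx=2 pred=T actual=N -> ctr[2]=2
Ev 4: PC=2 idx=2 pred=T actual=T -> ctr[2]=3
Ev 5: PC=2 idx=2 pred=T actual=T -> ctr[2]=3
Ev 6: PC=3 idx=3 pred=T actual=N -> ctr[3]=1
Ev 7: PC=3 idx=3 pred=N actual=T -> ctr[3]=2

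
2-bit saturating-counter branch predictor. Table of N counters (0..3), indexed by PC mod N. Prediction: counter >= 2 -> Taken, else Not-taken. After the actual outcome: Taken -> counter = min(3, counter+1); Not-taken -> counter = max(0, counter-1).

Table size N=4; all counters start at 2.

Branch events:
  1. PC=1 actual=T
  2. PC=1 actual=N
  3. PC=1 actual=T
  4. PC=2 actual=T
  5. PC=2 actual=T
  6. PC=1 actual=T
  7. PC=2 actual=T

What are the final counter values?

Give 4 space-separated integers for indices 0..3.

Answer: 2 3 3 2

Derivation:
Ev 1: PC=1 idx=1 pred=T actual=T -> ctr[1]=3
Ev 2: PC=1 idx=1 pred=T actual=N -> ctr[1]=2
Ev 3: PC=1 idx=1 pred=T actual=T -> ctr[1]=3
Ev 4: PC=2 idx=2 pred=T actual=T -> ctr[2]=3
Ev 5: PC=2 idx=2 pred=T actual=T -> ctr[2]=3
Ev 6: PC=1 idx=1 pred=T actual=T -> ctr[1]=3
Ev 7: PC=2 idx=2 pred=T actual=T -> ctr[2]=3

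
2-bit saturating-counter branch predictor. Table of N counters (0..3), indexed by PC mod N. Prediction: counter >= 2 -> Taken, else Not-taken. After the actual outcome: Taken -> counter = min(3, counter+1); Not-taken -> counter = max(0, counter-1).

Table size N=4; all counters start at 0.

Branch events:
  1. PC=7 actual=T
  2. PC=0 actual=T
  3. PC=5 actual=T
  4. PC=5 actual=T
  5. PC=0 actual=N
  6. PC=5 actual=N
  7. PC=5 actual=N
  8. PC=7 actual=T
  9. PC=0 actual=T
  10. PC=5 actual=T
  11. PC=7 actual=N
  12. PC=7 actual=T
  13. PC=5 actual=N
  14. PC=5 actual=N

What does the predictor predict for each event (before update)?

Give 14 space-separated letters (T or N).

Answer: N N N N N T N N N N T N N N

Derivation:
Ev 1: PC=7 idx=3 pred=N actual=T -> ctr[3]=1
Ev 2: PC=0 idx=0 pred=N actual=T -> ctr[0]=1
Ev 3: PC=5 idx=1 pred=N actual=T -> ctr[1]=1
Ev 4: PC=5 idx=1 pred=N actual=T -> ctr[1]=2
Ev 5: PC=0 idx=0 pred=N actual=N -> ctr[0]=0
Ev 6: PC=5 idx=1 pred=T actual=N -> ctr[1]=1
Ev 7: PC=5 idx=1 pred=N actual=N -> ctr[1]=0
Ev 8: PC=7 idx=3 pred=N actual=T -> ctr[3]=2
Ev 9: PC=0 idx=0 pred=N actual=T -> ctr[0]=1
Ev 10: PC=5 idx=1 pred=N actual=T -> ctr[1]=1
Ev 11: PC=7 idx=3 pred=T actual=N -> ctr[3]=1
Ev 12: PC=7 idx=3 pred=N actual=T -> ctr[3]=2
Ev 13: PC=5 idx=1 pred=N actual=N -> ctr[1]=0
Ev 14: PC=5 idx=1 pred=N actual=N -> ctr[1]=0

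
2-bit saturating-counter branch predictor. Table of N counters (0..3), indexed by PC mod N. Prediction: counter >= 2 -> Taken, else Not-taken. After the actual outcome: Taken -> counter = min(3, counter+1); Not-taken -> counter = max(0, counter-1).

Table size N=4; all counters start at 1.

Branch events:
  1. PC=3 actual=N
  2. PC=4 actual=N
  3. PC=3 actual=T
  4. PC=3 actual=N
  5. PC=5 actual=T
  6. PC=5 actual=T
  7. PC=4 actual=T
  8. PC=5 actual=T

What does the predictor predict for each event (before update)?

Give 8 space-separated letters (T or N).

Answer: N N N N N T N T

Derivation:
Ev 1: PC=3 idx=3 pred=N actual=N -> ctr[3]=0
Ev 2: PC=4 idx=0 pred=N actual=N -> ctr[0]=0
Ev 3: PC=3 idx=3 pred=N actual=T -> ctr[3]=1
Ev 4: PC=3 idx=3 pred=N actual=N -> ctr[3]=0
Ev 5: PC=5 idx=1 pred=N actual=T -> ctr[1]=2
Ev 6: PC=5 idx=1 pred=T actual=T -> ctr[1]=3
Ev 7: PC=4 idx=0 pred=N actual=T -> ctr[0]=1
Ev 8: PC=5 idx=1 pred=T actual=T -> ctr[1]=3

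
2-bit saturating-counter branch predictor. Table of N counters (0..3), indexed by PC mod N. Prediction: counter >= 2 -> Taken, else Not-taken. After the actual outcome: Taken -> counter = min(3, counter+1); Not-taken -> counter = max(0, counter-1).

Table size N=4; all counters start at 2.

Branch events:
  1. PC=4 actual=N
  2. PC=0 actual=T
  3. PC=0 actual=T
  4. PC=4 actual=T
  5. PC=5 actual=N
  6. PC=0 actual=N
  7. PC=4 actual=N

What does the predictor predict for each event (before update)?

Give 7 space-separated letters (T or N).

Answer: T N T T T T T

Derivation:
Ev 1: PC=4 idx=0 pred=T actual=N -> ctr[0]=1
Ev 2: PC=0 idx=0 pred=N actual=T -> ctr[0]=2
Ev 3: PC=0 idx=0 pred=T actual=T -> ctr[0]=3
Ev 4: PC=4 idx=0 pred=T actual=T -> ctr[0]=3
Ev 5: PC=5 idx=1 pred=T actual=N -> ctr[1]=1
Ev 6: PC=0 idx=0 pred=T actual=N -> ctr[0]=2
Ev 7: PC=4 idx=0 pred=T actual=N -> ctr[0]=1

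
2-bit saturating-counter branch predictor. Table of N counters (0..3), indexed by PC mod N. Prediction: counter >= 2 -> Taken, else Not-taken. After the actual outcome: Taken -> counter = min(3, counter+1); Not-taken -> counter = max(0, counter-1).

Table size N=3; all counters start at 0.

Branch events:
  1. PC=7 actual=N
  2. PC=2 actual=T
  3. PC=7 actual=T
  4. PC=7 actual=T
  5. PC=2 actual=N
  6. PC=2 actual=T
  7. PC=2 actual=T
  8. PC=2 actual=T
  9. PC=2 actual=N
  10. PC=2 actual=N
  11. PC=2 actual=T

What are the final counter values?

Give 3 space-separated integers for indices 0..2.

Ev 1: PC=7 idx=1 pred=N actual=N -> ctr[1]=0
Ev 2: PC=2 idx=2 pred=N actual=T -> ctr[2]=1
Ev 3: PC=7 idx=1 pred=N actual=T -> ctr[1]=1
Ev 4: PC=7 idx=1 pred=N actual=T -> ctr[1]=2
Ev 5: PC=2 idx=2 pred=N actual=N -> ctr[2]=0
Ev 6: PC=2 idx=2 pred=N actual=T -> ctr[2]=1
Ev 7: PC=2 idx=2 pred=N actual=T -> ctr[2]=2
Ev 8: PC=2 idx=2 pred=T actual=T -> ctr[2]=3
Ev 9: PC=2 idx=2 pred=T actual=N -> ctr[2]=2
Ev 10: PC=2 idx=2 pred=T actual=N -> ctr[2]=1
Ev 11: PC=2 idx=2 pred=N actual=T -> ctr[2]=2

Answer: 0 2 2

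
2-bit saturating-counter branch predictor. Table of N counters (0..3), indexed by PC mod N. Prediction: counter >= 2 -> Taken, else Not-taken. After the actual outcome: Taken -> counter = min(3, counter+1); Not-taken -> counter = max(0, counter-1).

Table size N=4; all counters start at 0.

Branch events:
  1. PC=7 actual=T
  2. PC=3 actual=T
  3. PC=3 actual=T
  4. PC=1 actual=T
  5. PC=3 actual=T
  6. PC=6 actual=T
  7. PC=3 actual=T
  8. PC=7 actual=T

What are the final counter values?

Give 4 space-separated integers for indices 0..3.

Answer: 0 1 1 3

Derivation:
Ev 1: PC=7 idx=3 pred=N actual=T -> ctr[3]=1
Ev 2: PC=3 idx=3 pred=N actual=T -> ctr[3]=2
Ev 3: PC=3 idx=3 pred=T actual=T -> ctr[3]=3
Ev 4: PC=1 idx=1 pred=N actual=T -> ctr[1]=1
Ev 5: PC=3 idx=3 pred=T actual=T -> ctr[3]=3
Ev 6: PC=6 idx=2 pred=N actual=T -> ctr[2]=1
Ev 7: PC=3 idx=3 pred=T actual=T -> ctr[3]=3
Ev 8: PC=7 idx=3 pred=T actual=T -> ctr[3]=3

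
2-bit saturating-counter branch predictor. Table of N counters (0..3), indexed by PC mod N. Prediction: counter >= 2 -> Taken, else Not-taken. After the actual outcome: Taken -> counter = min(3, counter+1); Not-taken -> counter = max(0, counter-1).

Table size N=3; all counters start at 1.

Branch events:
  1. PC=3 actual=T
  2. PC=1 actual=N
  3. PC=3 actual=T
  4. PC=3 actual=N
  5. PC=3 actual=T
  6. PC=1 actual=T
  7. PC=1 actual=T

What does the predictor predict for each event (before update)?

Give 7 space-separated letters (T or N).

Ev 1: PC=3 idx=0 pred=N actual=T -> ctr[0]=2
Ev 2: PC=1 idx=1 pred=N actual=N -> ctr[1]=0
Ev 3: PC=3 idx=0 pred=T actual=T -> ctr[0]=3
Ev 4: PC=3 idx=0 pred=T actual=N -> ctr[0]=2
Ev 5: PC=3 idx=0 pred=T actual=T -> ctr[0]=3
Ev 6: PC=1 idx=1 pred=N actual=T -> ctr[1]=1
Ev 7: PC=1 idx=1 pred=N actual=T -> ctr[1]=2

Answer: N N T T T N N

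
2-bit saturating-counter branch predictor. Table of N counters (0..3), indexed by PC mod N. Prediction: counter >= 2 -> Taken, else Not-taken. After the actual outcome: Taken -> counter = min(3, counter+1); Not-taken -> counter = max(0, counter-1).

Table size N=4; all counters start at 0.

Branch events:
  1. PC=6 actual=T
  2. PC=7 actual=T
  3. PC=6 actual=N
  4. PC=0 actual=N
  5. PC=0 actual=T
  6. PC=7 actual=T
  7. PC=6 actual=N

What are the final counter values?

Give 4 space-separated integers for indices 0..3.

Ev 1: PC=6 idx=2 pred=N actual=T -> ctr[2]=1
Ev 2: PC=7 idx=3 pred=N actual=T -> ctr[3]=1
Ev 3: PC=6 idx=2 pred=N actual=N -> ctr[2]=0
Ev 4: PC=0 idx=0 pred=N actual=N -> ctr[0]=0
Ev 5: PC=0 idx=0 pred=N actual=T -> ctr[0]=1
Ev 6: PC=7 idx=3 pred=N actual=T -> ctr[3]=2
Ev 7: PC=6 idx=2 pred=N actual=N -> ctr[2]=0

Answer: 1 0 0 2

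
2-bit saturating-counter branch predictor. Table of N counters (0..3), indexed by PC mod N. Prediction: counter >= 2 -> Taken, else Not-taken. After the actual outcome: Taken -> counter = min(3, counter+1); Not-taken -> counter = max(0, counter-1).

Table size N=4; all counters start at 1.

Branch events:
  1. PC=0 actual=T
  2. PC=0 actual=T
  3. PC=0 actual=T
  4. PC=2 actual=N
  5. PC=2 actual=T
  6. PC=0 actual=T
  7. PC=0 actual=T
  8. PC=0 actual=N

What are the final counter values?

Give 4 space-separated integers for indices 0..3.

Answer: 2 1 1 1

Derivation:
Ev 1: PC=0 idx=0 pred=N actual=T -> ctr[0]=2
Ev 2: PC=0 idx=0 pred=T actual=T -> ctr[0]=3
Ev 3: PC=0 idx=0 pred=T actual=T -> ctr[0]=3
Ev 4: PC=2 idx=2 pred=N actual=N -> ctr[2]=0
Ev 5: PC=2 idx=2 pred=N actual=T -> ctr[2]=1
Ev 6: PC=0 idx=0 pred=T actual=T -> ctr[0]=3
Ev 7: PC=0 idx=0 pred=T actual=T -> ctr[0]=3
Ev 8: PC=0 idx=0 pred=T actual=N -> ctr[0]=2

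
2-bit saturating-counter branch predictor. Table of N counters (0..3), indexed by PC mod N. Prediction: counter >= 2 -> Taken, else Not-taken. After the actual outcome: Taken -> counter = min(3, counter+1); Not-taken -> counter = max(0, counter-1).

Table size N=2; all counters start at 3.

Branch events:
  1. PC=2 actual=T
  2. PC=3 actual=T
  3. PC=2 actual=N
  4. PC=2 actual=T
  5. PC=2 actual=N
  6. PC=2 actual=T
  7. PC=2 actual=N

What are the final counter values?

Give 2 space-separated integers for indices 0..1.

Ev 1: PC=2 idx=0 pred=T actual=T -> ctr[0]=3
Ev 2: PC=3 idx=1 pred=T actual=T -> ctr[1]=3
Ev 3: PC=2 idx=0 pred=T actual=N -> ctr[0]=2
Ev 4: PC=2 idx=0 pred=T actual=T -> ctr[0]=3
Ev 5: PC=2 idx=0 pred=T actual=N -> ctr[0]=2
Ev 6: PC=2 idx=0 pred=T actual=T -> ctr[0]=3
Ev 7: PC=2 idx=0 pred=T actual=N -> ctr[0]=2

Answer: 2 3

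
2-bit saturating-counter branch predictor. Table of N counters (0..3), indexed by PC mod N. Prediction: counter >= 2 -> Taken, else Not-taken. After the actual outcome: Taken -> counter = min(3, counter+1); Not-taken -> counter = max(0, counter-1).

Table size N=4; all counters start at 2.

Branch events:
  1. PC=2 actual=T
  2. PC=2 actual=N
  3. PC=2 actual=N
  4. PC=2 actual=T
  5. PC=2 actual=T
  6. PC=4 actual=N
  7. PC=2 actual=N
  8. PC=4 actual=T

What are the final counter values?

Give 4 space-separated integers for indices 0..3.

Answer: 2 2 2 2

Derivation:
Ev 1: PC=2 idx=2 pred=T actual=T -> ctr[2]=3
Ev 2: PC=2 idx=2 pred=T actual=N -> ctr[2]=2
Ev 3: PC=2 idx=2 pred=T actual=N -> ctr[2]=1
Ev 4: PC=2 idx=2 pred=N actual=T -> ctr[2]=2
Ev 5: PC=2 idx=2 pred=T actual=T -> ctr[2]=3
Ev 6: PC=4 idx=0 pred=T actual=N -> ctr[0]=1
Ev 7: PC=2 idx=2 pred=T actual=N -> ctr[2]=2
Ev 8: PC=4 idx=0 pred=N actual=T -> ctr[0]=2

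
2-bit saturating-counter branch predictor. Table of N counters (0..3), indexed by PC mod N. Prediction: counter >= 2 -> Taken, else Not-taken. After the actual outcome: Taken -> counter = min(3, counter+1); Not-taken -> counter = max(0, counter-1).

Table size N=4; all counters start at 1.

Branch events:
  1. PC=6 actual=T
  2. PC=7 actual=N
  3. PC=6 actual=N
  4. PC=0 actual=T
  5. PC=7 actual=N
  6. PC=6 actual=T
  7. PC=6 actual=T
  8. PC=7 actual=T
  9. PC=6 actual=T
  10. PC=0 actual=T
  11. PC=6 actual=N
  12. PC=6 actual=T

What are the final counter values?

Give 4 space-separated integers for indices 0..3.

Ev 1: PC=6 idx=2 pred=N actual=T -> ctr[2]=2
Ev 2: PC=7 idx=3 pred=N actual=N -> ctr[3]=0
Ev 3: PC=6 idx=2 pred=T actual=N -> ctr[2]=1
Ev 4: PC=0 idx=0 pred=N actual=T -> ctr[0]=2
Ev 5: PC=7 idx=3 pred=N actual=N -> ctr[3]=0
Ev 6: PC=6 idx=2 pred=N actual=T -> ctr[2]=2
Ev 7: PC=6 idx=2 pred=T actual=T -> ctr[2]=3
Ev 8: PC=7 idx=3 pred=N actual=T -> ctr[3]=1
Ev 9: PC=6 idx=2 pred=T actual=T -> ctr[2]=3
Ev 10: PC=0 idx=0 pred=T actual=T -> ctr[0]=3
Ev 11: PC=6 idx=2 pred=T actual=N -> ctr[2]=2
Ev 12: PC=6 idx=2 pred=T actual=T -> ctr[2]=3

Answer: 3 1 3 1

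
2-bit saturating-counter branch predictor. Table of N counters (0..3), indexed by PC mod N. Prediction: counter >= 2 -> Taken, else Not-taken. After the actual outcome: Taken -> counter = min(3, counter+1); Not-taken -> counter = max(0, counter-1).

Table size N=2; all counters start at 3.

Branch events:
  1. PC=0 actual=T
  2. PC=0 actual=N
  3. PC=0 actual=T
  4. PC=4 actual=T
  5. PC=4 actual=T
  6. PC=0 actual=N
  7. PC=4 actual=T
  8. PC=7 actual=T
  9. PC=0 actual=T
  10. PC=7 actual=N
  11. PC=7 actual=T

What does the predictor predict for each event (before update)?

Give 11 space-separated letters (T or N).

Ev 1: PC=0 idx=0 pred=T actual=T -> ctr[0]=3
Ev 2: PC=0 idx=0 pred=T actual=N -> ctr[0]=2
Ev 3: PC=0 idx=0 pred=T actual=T -> ctr[0]=3
Ev 4: PC=4 idx=0 pred=T actual=T -> ctr[0]=3
Ev 5: PC=4 idx=0 pred=T actual=T -> ctr[0]=3
Ev 6: PC=0 idx=0 pred=T actual=N -> ctr[0]=2
Ev 7: PC=4 idx=0 pred=T actual=T -> ctr[0]=3
Ev 8: PC=7 idx=1 pred=T actual=T -> ctr[1]=3
Ev 9: PC=0 idx=0 pred=T actual=T -> ctr[0]=3
Ev 10: PC=7 idx=1 pred=T actual=N -> ctr[1]=2
Ev 11: PC=7 idx=1 pred=T actual=T -> ctr[1]=3

Answer: T T T T T T T T T T T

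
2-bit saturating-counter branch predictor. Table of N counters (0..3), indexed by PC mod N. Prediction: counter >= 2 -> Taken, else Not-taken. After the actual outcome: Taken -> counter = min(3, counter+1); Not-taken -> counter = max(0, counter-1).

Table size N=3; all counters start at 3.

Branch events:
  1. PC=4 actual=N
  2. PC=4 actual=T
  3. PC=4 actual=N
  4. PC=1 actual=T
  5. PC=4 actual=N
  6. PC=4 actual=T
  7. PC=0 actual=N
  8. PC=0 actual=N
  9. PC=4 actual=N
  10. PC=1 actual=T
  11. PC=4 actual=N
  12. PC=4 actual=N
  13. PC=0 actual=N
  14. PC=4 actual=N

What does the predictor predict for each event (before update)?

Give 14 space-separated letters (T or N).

Ev 1: PC=4 idx=1 pred=T actual=N -> ctr[1]=2
Ev 2: PC=4 idx=1 pred=T actual=T -> ctr[1]=3
Ev 3: PC=4 idx=1 pred=T actual=N -> ctr[1]=2
Ev 4: PC=1 idx=1 pred=T actual=T -> ctr[1]=3
Ev 5: PC=4 idx=1 pred=T actual=N -> ctr[1]=2
Ev 6: PC=4 idx=1 pred=T actual=T -> ctr[1]=3
Ev 7: PC=0 idx=0 pred=T actual=N -> ctr[0]=2
Ev 8: PC=0 idx=0 pred=T actual=N -> ctr[0]=1
Ev 9: PC=4 idx=1 pred=T actual=N -> ctr[1]=2
Ev 10: PC=1 idx=1 pred=T actual=T -> ctr[1]=3
Ev 11: PC=4 idx=1 pred=T actual=N -> ctr[1]=2
Ev 12: PC=4 idx=1 pred=T actual=N -> ctr[1]=1
Ev 13: PC=0 idx=0 pred=N actual=N -> ctr[0]=0
Ev 14: PC=4 idx=1 pred=N actual=N -> ctr[1]=0

Answer: T T T T T T T T T T T T N N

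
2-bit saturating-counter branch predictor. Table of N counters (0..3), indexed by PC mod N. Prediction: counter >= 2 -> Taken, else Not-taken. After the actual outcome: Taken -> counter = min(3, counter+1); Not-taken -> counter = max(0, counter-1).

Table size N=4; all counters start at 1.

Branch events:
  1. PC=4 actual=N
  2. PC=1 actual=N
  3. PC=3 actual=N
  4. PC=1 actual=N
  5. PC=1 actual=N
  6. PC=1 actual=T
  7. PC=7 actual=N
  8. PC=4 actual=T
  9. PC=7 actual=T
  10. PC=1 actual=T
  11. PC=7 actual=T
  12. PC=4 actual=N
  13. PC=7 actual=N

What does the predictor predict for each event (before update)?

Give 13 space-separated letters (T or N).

Answer: N N N N N N N N N N N N T

Derivation:
Ev 1: PC=4 idx=0 pred=N actual=N -> ctr[0]=0
Ev 2: PC=1 idx=1 pred=N actual=N -> ctr[1]=0
Ev 3: PC=3 idx=3 pred=N actual=N -> ctr[3]=0
Ev 4: PC=1 idx=1 pred=N actual=N -> ctr[1]=0
Ev 5: PC=1 idx=1 pred=N actual=N -> ctr[1]=0
Ev 6: PC=1 idx=1 pred=N actual=T -> ctr[1]=1
Ev 7: PC=7 idx=3 pred=N actual=N -> ctr[3]=0
Ev 8: PC=4 idx=0 pred=N actual=T -> ctr[0]=1
Ev 9: PC=7 idx=3 pred=N actual=T -> ctr[3]=1
Ev 10: PC=1 idx=1 pred=N actual=T -> ctr[1]=2
Ev 11: PC=7 idx=3 pred=N actual=T -> ctr[3]=2
Ev 12: PC=4 idx=0 pred=N actual=N -> ctr[0]=0
Ev 13: PC=7 idx=3 pred=T actual=N -> ctr[3]=1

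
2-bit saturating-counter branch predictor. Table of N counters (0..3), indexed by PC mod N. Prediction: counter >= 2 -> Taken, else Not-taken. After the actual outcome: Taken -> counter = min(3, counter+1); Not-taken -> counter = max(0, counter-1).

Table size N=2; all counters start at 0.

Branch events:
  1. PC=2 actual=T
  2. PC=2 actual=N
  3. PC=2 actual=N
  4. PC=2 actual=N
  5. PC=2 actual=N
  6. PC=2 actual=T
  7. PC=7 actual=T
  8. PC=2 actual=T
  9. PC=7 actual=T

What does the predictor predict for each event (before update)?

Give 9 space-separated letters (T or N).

Ev 1: PC=2 idx=0 pred=N actual=T -> ctr[0]=1
Ev 2: PC=2 idx=0 pred=N actual=N -> ctr[0]=0
Ev 3: PC=2 idx=0 pred=N actual=N -> ctr[0]=0
Ev 4: PC=2 idx=0 pred=N actual=N -> ctr[0]=0
Ev 5: PC=2 idx=0 pred=N actual=N -> ctr[0]=0
Ev 6: PC=2 idx=0 pred=N actual=T -> ctr[0]=1
Ev 7: PC=7 idx=1 pred=N actual=T -> ctr[1]=1
Ev 8: PC=2 idx=0 pred=N actual=T -> ctr[0]=2
Ev 9: PC=7 idx=1 pred=N actual=T -> ctr[1]=2

Answer: N N N N N N N N N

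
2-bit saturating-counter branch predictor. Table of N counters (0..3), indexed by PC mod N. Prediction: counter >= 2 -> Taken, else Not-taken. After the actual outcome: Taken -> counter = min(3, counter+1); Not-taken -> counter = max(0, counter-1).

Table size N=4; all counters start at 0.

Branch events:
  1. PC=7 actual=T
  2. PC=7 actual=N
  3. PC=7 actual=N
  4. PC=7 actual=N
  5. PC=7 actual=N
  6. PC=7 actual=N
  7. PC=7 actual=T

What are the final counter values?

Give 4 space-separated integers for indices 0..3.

Answer: 0 0 0 1

Derivation:
Ev 1: PC=7 idx=3 pred=N actual=T -> ctr[3]=1
Ev 2: PC=7 idx=3 pred=N actual=N -> ctr[3]=0
Ev 3: PC=7 idx=3 pred=N actual=N -> ctr[3]=0
Ev 4: PC=7 idx=3 pred=N actual=N -> ctr[3]=0
Ev 5: PC=7 idx=3 pred=N actual=N -> ctr[3]=0
Ev 6: PC=7 idx=3 pred=N actual=N -> ctr[3]=0
Ev 7: PC=7 idx=3 pred=N actual=T -> ctr[3]=1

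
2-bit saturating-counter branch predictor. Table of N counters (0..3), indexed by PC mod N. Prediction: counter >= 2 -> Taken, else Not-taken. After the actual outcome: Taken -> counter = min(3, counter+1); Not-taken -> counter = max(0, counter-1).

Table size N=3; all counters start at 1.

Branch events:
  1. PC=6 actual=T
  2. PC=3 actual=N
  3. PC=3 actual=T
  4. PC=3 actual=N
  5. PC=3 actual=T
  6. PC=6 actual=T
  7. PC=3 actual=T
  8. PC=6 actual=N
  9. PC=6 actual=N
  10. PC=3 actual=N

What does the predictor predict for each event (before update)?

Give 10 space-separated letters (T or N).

Ev 1: PC=6 idx=0 pred=N actual=T -> ctr[0]=2
Ev 2: PC=3 idx=0 pred=T actual=N -> ctr[0]=1
Ev 3: PC=3 idx=0 pred=N actual=T -> ctr[0]=2
Ev 4: PC=3 idx=0 pred=T actual=N -> ctr[0]=1
Ev 5: PC=3 idx=0 pred=N actual=T -> ctr[0]=2
Ev 6: PC=6 idx=0 pred=T actual=T -> ctr[0]=3
Ev 7: PC=3 idx=0 pred=T actual=T -> ctr[0]=3
Ev 8: PC=6 idx=0 pred=T actual=N -> ctr[0]=2
Ev 9: PC=6 idx=0 pred=T actual=N -> ctr[0]=1
Ev 10: PC=3 idx=0 pred=N actual=N -> ctr[0]=0

Answer: N T N T N T T T T N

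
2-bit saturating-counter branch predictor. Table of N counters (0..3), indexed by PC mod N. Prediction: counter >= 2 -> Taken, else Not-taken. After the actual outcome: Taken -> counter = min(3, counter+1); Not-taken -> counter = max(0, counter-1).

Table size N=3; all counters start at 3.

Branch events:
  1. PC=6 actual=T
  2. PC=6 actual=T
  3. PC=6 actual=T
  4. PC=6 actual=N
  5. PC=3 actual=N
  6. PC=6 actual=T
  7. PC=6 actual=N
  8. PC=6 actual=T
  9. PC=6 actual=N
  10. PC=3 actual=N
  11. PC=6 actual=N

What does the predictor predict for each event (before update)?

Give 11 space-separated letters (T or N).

Ev 1: PC=6 idx=0 pred=T actual=T -> ctr[0]=3
Ev 2: PC=6 idx=0 pred=T actual=T -> ctr[0]=3
Ev 3: PC=6 idx=0 pred=T actual=T -> ctr[0]=3
Ev 4: PC=6 idx=0 pred=T actual=N -> ctr[0]=2
Ev 5: PC=3 idx=0 pred=T actual=N -> ctr[0]=1
Ev 6: PC=6 idx=0 pred=N actual=T -> ctr[0]=2
Ev 7: PC=6 idx=0 pred=T actual=N -> ctr[0]=1
Ev 8: PC=6 idx=0 pred=N actual=T -> ctr[0]=2
Ev 9: PC=6 idx=0 pred=T actual=N -> ctr[0]=1
Ev 10: PC=3 idx=0 pred=N actual=N -> ctr[0]=0
Ev 11: PC=6 idx=0 pred=N actual=N -> ctr[0]=0

Answer: T T T T T N T N T N N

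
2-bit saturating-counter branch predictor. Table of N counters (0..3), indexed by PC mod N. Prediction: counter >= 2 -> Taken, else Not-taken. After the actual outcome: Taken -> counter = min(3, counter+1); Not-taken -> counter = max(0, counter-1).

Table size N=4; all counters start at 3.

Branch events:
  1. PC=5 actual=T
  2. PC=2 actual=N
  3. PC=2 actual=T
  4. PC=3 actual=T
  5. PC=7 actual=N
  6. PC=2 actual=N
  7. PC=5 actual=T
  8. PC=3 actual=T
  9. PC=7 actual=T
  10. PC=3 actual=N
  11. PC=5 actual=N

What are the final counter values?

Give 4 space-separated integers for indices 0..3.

Answer: 3 2 2 2

Derivation:
Ev 1: PC=5 idx=1 pred=T actual=T -> ctr[1]=3
Ev 2: PC=2 idx=2 pred=T actual=N -> ctr[2]=2
Ev 3: PC=2 idx=2 pred=T actual=T -> ctr[2]=3
Ev 4: PC=3 idx=3 pred=T actual=T -> ctr[3]=3
Ev 5: PC=7 idx=3 pred=T actual=N -> ctr[3]=2
Ev 6: PC=2 idx=2 pred=T actual=N -> ctr[2]=2
Ev 7: PC=5 idx=1 pred=T actual=T -> ctr[1]=3
Ev 8: PC=3 idx=3 pred=T actual=T -> ctr[3]=3
Ev 9: PC=7 idx=3 pred=T actual=T -> ctr[3]=3
Ev 10: PC=3 idx=3 pred=T actual=N -> ctr[3]=2
Ev 11: PC=5 idx=1 pred=T actual=N -> ctr[1]=2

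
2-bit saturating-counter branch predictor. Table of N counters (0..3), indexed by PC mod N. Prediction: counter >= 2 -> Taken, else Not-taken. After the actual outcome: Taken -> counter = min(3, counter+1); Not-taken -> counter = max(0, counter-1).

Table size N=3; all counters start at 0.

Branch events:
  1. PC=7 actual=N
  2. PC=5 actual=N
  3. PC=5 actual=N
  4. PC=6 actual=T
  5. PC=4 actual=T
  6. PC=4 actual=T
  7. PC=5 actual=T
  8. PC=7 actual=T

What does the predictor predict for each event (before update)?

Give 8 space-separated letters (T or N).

Answer: N N N N N N N T

Derivation:
Ev 1: PC=7 idx=1 pred=N actual=N -> ctr[1]=0
Ev 2: PC=5 idx=2 pred=N actual=N -> ctr[2]=0
Ev 3: PC=5 idx=2 pred=N actual=N -> ctr[2]=0
Ev 4: PC=6 idx=0 pred=N actual=T -> ctr[0]=1
Ev 5: PC=4 idx=1 pred=N actual=T -> ctr[1]=1
Ev 6: PC=4 idx=1 pred=N actual=T -> ctr[1]=2
Ev 7: PC=5 idx=2 pred=N actual=T -> ctr[2]=1
Ev 8: PC=7 idx=1 pred=T actual=T -> ctr[1]=3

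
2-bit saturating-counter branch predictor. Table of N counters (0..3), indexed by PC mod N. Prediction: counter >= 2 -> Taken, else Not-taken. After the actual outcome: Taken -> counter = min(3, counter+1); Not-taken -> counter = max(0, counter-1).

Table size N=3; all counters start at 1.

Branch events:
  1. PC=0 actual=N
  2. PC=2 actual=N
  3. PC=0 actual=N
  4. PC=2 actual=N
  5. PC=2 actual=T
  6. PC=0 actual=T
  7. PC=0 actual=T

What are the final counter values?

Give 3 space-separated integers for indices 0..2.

Ev 1: PC=0 idx=0 pred=N actual=N -> ctr[0]=0
Ev 2: PC=2 idx=2 pred=N actual=N -> ctr[2]=0
Ev 3: PC=0 idx=0 pred=N actual=N -> ctr[0]=0
Ev 4: PC=2 idx=2 pred=N actual=N -> ctr[2]=0
Ev 5: PC=2 idx=2 pred=N actual=T -> ctr[2]=1
Ev 6: PC=0 idx=0 pred=N actual=T -> ctr[0]=1
Ev 7: PC=0 idx=0 pred=N actual=T -> ctr[0]=2

Answer: 2 1 1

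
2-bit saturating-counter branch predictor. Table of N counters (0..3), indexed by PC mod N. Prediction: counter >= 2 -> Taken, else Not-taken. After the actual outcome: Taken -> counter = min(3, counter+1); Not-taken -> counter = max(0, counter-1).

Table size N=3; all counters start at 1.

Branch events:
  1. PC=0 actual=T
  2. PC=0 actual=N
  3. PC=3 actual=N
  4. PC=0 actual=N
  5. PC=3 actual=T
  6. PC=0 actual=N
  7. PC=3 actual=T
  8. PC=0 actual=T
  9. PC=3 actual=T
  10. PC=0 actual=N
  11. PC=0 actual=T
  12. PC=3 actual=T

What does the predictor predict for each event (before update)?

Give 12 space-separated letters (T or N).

Answer: N T N N N N N N T T T T

Derivation:
Ev 1: PC=0 idx=0 pred=N actual=T -> ctr[0]=2
Ev 2: PC=0 idx=0 pred=T actual=N -> ctr[0]=1
Ev 3: PC=3 idx=0 pred=N actual=N -> ctr[0]=0
Ev 4: PC=0 idx=0 pred=N actual=N -> ctr[0]=0
Ev 5: PC=3 idx=0 pred=N actual=T -> ctr[0]=1
Ev 6: PC=0 idx=0 pred=N actual=N -> ctr[0]=0
Ev 7: PC=3 idx=0 pred=N actual=T -> ctr[0]=1
Ev 8: PC=0 idx=0 pred=N actual=T -> ctr[0]=2
Ev 9: PC=3 idx=0 pred=T actual=T -> ctr[0]=3
Ev 10: PC=0 idx=0 pred=T actual=N -> ctr[0]=2
Ev 11: PC=0 idx=0 pred=T actual=T -> ctr[0]=3
Ev 12: PC=3 idx=0 pred=T actual=T -> ctr[0]=3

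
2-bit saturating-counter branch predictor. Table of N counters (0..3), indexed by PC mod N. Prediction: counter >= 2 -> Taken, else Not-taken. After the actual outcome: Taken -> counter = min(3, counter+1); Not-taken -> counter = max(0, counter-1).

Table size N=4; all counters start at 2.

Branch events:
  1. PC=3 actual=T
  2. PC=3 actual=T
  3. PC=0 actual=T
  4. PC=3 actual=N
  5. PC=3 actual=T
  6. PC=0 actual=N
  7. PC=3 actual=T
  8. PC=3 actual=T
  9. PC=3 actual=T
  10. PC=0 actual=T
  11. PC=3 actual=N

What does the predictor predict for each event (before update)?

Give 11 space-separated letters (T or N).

Ev 1: PC=3 idx=3 pred=T actual=T -> ctr[3]=3
Ev 2: PC=3 idx=3 pred=T actual=T -> ctr[3]=3
Ev 3: PC=0 idx=0 pred=T actual=T -> ctr[0]=3
Ev 4: PC=3 idx=3 pred=T actual=N -> ctr[3]=2
Ev 5: PC=3 idx=3 pred=T actual=T -> ctr[3]=3
Ev 6: PC=0 idx=0 pred=T actual=N -> ctr[0]=2
Ev 7: PC=3 idx=3 pred=T actual=T -> ctr[3]=3
Ev 8: PC=3 idx=3 pred=T actual=T -> ctr[3]=3
Ev 9: PC=3 idx=3 pred=T actual=T -> ctr[3]=3
Ev 10: PC=0 idx=0 pred=T actual=T -> ctr[0]=3
Ev 11: PC=3 idx=3 pred=T actual=N -> ctr[3]=2

Answer: T T T T T T T T T T T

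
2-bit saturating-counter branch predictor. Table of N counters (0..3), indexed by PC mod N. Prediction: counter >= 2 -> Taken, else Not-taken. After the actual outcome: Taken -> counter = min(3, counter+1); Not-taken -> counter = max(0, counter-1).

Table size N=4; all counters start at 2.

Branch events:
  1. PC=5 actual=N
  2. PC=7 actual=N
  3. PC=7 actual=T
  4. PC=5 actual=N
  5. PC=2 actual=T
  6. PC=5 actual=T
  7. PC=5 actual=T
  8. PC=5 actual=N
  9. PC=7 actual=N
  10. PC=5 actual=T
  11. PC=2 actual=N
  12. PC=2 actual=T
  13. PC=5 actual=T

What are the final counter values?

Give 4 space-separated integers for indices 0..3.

Ev 1: PC=5 idx=1 pred=T actual=N -> ctr[1]=1
Ev 2: PC=7 idx=3 pred=T actual=N -> ctr[3]=1
Ev 3: PC=7 idx=3 pred=N actual=T -> ctr[3]=2
Ev 4: PC=5 idx=1 pred=N actual=N -> ctr[1]=0
Ev 5: PC=2 idx=2 pred=T actual=T -> ctr[2]=3
Ev 6: PC=5 idx=1 pred=N actual=T -> ctr[1]=1
Ev 7: PC=5 idx=1 pred=N actual=T -> ctr[1]=2
Ev 8: PC=5 idx=1 pred=T actual=N -> ctr[1]=1
Ev 9: PC=7 idx=3 pred=T actual=N -> ctr[3]=1
Ev 10: PC=5 idx=1 pred=N actual=T -> ctr[1]=2
Ev 11: PC=2 idx=2 pred=T actual=N -> ctr[2]=2
Ev 12: PC=2 idx=2 pred=T actual=T -> ctr[2]=3
Ev 13: PC=5 idx=1 pred=T actual=T -> ctr[1]=3

Answer: 2 3 3 1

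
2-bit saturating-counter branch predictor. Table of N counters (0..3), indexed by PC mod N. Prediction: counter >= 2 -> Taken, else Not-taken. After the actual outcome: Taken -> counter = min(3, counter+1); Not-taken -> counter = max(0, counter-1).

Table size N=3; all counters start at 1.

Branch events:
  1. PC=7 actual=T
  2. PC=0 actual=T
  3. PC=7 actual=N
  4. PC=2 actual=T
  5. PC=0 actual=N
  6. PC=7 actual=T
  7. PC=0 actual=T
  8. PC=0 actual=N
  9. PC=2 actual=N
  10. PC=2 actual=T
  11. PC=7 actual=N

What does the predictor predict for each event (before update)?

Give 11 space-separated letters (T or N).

Ev 1: PC=7 idx=1 pred=N actual=T -> ctr[1]=2
Ev 2: PC=0 idx=0 pred=N actual=T -> ctr[0]=2
Ev 3: PC=7 idx=1 pred=T actual=N -> ctr[1]=1
Ev 4: PC=2 idx=2 pred=N actual=T -> ctr[2]=2
Ev 5: PC=0 idx=0 pred=T actual=N -> ctr[0]=1
Ev 6: PC=7 idx=1 pred=N actual=T -> ctr[1]=2
Ev 7: PC=0 idx=0 pred=N actual=T -> ctr[0]=2
Ev 8: PC=0 idx=0 pred=T actual=N -> ctr[0]=1
Ev 9: PC=2 idx=2 pred=T actual=N -> ctr[2]=1
Ev 10: PC=2 idx=2 pred=N actual=T -> ctr[2]=2
Ev 11: PC=7 idx=1 pred=T actual=N -> ctr[1]=1

Answer: N N T N T N N T T N T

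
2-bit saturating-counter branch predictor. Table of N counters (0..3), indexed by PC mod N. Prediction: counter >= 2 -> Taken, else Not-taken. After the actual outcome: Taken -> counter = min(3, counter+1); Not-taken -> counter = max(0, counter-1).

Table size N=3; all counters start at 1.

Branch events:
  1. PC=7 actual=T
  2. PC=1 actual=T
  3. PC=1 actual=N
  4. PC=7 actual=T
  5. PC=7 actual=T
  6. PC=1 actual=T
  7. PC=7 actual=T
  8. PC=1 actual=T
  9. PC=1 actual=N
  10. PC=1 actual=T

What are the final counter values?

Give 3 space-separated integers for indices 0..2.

Answer: 1 3 1

Derivation:
Ev 1: PC=7 idx=1 pred=N actual=T -> ctr[1]=2
Ev 2: PC=1 idx=1 pred=T actual=T -> ctr[1]=3
Ev 3: PC=1 idx=1 pred=T actual=N -> ctr[1]=2
Ev 4: PC=7 idx=1 pred=T actual=T -> ctr[1]=3
Ev 5: PC=7 idx=1 pred=T actual=T -> ctr[1]=3
Ev 6: PC=1 idx=1 pred=T actual=T -> ctr[1]=3
Ev 7: PC=7 idx=1 pred=T actual=T -> ctr[1]=3
Ev 8: PC=1 idx=1 pred=T actual=T -> ctr[1]=3
Ev 9: PC=1 idx=1 pred=T actual=N -> ctr[1]=2
Ev 10: PC=1 idx=1 pred=T actual=T -> ctr[1]=3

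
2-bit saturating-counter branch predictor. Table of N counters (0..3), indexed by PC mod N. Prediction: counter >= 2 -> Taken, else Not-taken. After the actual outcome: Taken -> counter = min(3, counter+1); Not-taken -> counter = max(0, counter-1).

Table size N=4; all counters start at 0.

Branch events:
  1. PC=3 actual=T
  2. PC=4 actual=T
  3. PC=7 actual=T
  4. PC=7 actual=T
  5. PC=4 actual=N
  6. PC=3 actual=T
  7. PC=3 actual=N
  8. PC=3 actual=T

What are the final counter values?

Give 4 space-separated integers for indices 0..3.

Answer: 0 0 0 3

Derivation:
Ev 1: PC=3 idx=3 pred=N actual=T -> ctr[3]=1
Ev 2: PC=4 idx=0 pred=N actual=T -> ctr[0]=1
Ev 3: PC=7 idx=3 pred=N actual=T -> ctr[3]=2
Ev 4: PC=7 idx=3 pred=T actual=T -> ctr[3]=3
Ev 5: PC=4 idx=0 pred=N actual=N -> ctr[0]=0
Ev 6: PC=3 idx=3 pred=T actual=T -> ctr[3]=3
Ev 7: PC=3 idx=3 pred=T actual=N -> ctr[3]=2
Ev 8: PC=3 idx=3 pred=T actual=T -> ctr[3]=3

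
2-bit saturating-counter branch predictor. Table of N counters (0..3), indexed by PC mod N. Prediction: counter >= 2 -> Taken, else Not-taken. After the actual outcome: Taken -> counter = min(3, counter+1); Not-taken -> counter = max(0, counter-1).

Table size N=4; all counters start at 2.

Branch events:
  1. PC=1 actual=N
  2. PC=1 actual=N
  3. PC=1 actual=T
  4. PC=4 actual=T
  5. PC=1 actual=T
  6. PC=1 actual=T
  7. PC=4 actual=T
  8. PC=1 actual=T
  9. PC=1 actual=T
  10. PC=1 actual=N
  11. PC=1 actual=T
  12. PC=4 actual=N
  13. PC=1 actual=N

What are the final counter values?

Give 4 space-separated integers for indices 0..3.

Ev 1: PC=1 idx=1 pred=T actual=N -> ctr[1]=1
Ev 2: PC=1 idx=1 pred=N actual=N -> ctr[1]=0
Ev 3: PC=1 idx=1 pred=N actual=T -> ctr[1]=1
Ev 4: PC=4 idx=0 pred=T actual=T -> ctr[0]=3
Ev 5: PC=1 idx=1 pred=N actual=T -> ctr[1]=2
Ev 6: PC=1 idx=1 pred=T actual=T -> ctr[1]=3
Ev 7: PC=4 idx=0 pred=T actual=T -> ctr[0]=3
Ev 8: PC=1 idx=1 pred=T actual=T -> ctr[1]=3
Ev 9: PC=1 idx=1 pred=T actual=T -> ctr[1]=3
Ev 10: PC=1 idx=1 pred=T actual=N -> ctr[1]=2
Ev 11: PC=1 idx=1 pred=T actual=T -> ctr[1]=3
Ev 12: PC=4 idx=0 pred=T actual=N -> ctr[0]=2
Ev 13: PC=1 idx=1 pred=T actual=N -> ctr[1]=2

Answer: 2 2 2 2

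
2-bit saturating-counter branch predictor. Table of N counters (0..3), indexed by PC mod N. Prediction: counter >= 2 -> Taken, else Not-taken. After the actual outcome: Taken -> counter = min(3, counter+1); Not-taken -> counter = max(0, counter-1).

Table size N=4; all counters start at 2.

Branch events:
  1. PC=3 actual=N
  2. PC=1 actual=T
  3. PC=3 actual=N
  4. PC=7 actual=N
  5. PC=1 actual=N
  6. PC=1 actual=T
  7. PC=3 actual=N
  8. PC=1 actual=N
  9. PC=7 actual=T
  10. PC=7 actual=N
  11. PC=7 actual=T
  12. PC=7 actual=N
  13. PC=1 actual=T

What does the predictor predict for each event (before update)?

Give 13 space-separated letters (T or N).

Answer: T T N N T T N T N N N N T

Derivation:
Ev 1: PC=3 idx=3 pred=T actual=N -> ctr[3]=1
Ev 2: PC=1 idx=1 pred=T actual=T -> ctr[1]=3
Ev 3: PC=3 idx=3 pred=N actual=N -> ctr[3]=0
Ev 4: PC=7 idx=3 pred=N actual=N -> ctr[3]=0
Ev 5: PC=1 idx=1 pred=T actual=N -> ctr[1]=2
Ev 6: PC=1 idx=1 pred=T actual=T -> ctr[1]=3
Ev 7: PC=3 idx=3 pred=N actual=N -> ctr[3]=0
Ev 8: PC=1 idx=1 pred=T actual=N -> ctr[1]=2
Ev 9: PC=7 idx=3 pred=N actual=T -> ctr[3]=1
Ev 10: PC=7 idx=3 pred=N actual=N -> ctr[3]=0
Ev 11: PC=7 idx=3 pred=N actual=T -> ctr[3]=1
Ev 12: PC=7 idx=3 pred=N actual=N -> ctr[3]=0
Ev 13: PC=1 idx=1 pred=T actual=T -> ctr[1]=3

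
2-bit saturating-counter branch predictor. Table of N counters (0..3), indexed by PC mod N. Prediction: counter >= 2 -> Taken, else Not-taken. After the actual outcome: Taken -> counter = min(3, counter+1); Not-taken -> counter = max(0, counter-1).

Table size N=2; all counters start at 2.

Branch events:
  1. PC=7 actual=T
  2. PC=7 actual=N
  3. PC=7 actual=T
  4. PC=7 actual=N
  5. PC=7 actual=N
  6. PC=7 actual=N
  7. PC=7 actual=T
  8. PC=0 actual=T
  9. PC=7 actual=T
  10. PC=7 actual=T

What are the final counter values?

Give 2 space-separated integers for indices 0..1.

Ev 1: PC=7 idx=1 pred=T actual=T -> ctr[1]=3
Ev 2: PC=7 idx=1 pred=T actual=N -> ctr[1]=2
Ev 3: PC=7 idx=1 pred=T actual=T -> ctr[1]=3
Ev 4: PC=7 idx=1 pred=T actual=N -> ctr[1]=2
Ev 5: PC=7 idx=1 pred=T actual=N -> ctr[1]=1
Ev 6: PC=7 idx=1 pred=N actual=N -> ctr[1]=0
Ev 7: PC=7 idx=1 pred=N actual=T -> ctr[1]=1
Ev 8: PC=0 idx=0 pred=T actual=T -> ctr[0]=3
Ev 9: PC=7 idx=1 pred=N actual=T -> ctr[1]=2
Ev 10: PC=7 idx=1 pred=T actual=T -> ctr[1]=3

Answer: 3 3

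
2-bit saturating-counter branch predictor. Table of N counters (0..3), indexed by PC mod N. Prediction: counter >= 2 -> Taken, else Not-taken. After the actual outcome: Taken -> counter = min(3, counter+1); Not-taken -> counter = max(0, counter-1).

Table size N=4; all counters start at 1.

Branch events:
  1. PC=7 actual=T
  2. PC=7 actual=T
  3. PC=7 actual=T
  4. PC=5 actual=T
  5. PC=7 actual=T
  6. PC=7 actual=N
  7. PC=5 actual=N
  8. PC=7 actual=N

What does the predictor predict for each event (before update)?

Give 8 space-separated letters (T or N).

Ev 1: PC=7 idx=3 pred=N actual=T -> ctr[3]=2
Ev 2: PC=7 idx=3 pred=T actual=T -> ctr[3]=3
Ev 3: PC=7 idx=3 pred=T actual=T -> ctr[3]=3
Ev 4: PC=5 idx=1 pred=N actual=T -> ctr[1]=2
Ev 5: PC=7 idx=3 pred=T actual=T -> ctr[3]=3
Ev 6: PC=7 idx=3 pred=T actual=N -> ctr[3]=2
Ev 7: PC=5 idx=1 pred=T actual=N -> ctr[1]=1
Ev 8: PC=7 idx=3 pred=T actual=N -> ctr[3]=1

Answer: N T T N T T T T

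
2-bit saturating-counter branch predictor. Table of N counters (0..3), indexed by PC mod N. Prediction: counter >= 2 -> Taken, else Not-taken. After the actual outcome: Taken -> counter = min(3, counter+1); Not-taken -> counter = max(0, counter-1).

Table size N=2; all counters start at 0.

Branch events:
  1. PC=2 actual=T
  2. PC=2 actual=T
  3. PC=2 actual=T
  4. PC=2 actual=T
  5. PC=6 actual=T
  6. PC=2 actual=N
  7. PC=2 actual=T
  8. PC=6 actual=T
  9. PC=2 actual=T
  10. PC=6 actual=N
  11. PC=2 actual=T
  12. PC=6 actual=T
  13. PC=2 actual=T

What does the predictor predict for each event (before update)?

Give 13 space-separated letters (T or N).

Ev 1: PC=2 idx=0 pred=N actual=T -> ctr[0]=1
Ev 2: PC=2 idx=0 pred=N actual=T -> ctr[0]=2
Ev 3: PC=2 idx=0 pred=T actual=T -> ctr[0]=3
Ev 4: PC=2 idx=0 pred=T actual=T -> ctr[0]=3
Ev 5: PC=6 idx=0 pred=T actual=T -> ctr[0]=3
Ev 6: PC=2 idx=0 pred=T actual=N -> ctr[0]=2
Ev 7: PC=2 idx=0 pred=T actual=T -> ctr[0]=3
Ev 8: PC=6 idx=0 pred=T actual=T -> ctr[0]=3
Ev 9: PC=2 idx=0 pred=T actual=T -> ctr[0]=3
Ev 10: PC=6 idx=0 pred=T actual=N -> ctr[0]=2
Ev 11: PC=2 idx=0 pred=T actual=T -> ctr[0]=3
Ev 12: PC=6 idx=0 pred=T actual=T -> ctr[0]=3
Ev 13: PC=2 idx=0 pred=T actual=T -> ctr[0]=3

Answer: N N T T T T T T T T T T T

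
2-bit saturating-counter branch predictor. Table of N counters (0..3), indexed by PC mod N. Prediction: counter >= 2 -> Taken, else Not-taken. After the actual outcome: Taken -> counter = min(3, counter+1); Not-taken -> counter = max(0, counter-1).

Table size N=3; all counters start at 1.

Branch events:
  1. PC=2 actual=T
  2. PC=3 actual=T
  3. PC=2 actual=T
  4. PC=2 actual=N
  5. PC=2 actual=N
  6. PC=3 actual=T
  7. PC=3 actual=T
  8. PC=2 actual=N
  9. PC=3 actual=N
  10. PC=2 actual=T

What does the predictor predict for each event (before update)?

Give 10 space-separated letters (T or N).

Answer: N N T T T T T N T N

Derivation:
Ev 1: PC=2 idx=2 pred=N actual=T -> ctr[2]=2
Ev 2: PC=3 idx=0 pred=N actual=T -> ctr[0]=2
Ev 3: PC=2 idx=2 pred=T actual=T -> ctr[2]=3
Ev 4: PC=2 idx=2 pred=T actual=N -> ctr[2]=2
Ev 5: PC=2 idx=2 pred=T actual=N -> ctr[2]=1
Ev 6: PC=3 idx=0 pred=T actual=T -> ctr[0]=3
Ev 7: PC=3 idx=0 pred=T actual=T -> ctr[0]=3
Ev 8: PC=2 idx=2 pred=N actual=N -> ctr[2]=0
Ev 9: PC=3 idx=0 pred=T actual=N -> ctr[0]=2
Ev 10: PC=2 idx=2 pred=N actual=T -> ctr[2]=1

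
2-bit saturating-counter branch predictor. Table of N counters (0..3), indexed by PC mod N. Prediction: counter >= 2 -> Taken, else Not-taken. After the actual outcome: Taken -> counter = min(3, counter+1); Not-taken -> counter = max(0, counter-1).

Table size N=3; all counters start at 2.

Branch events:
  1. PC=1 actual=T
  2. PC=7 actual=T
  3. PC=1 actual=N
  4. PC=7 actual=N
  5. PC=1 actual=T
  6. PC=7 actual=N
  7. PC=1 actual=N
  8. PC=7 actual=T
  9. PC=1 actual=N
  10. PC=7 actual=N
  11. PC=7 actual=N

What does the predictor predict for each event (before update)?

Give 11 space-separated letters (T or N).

Answer: T T T T N T N N N N N

Derivation:
Ev 1: PC=1 idx=1 pred=T actual=T -> ctr[1]=3
Ev 2: PC=7 idx=1 pred=T actual=T -> ctr[1]=3
Ev 3: PC=1 idx=1 pred=T actual=N -> ctr[1]=2
Ev 4: PC=7 idx=1 pred=T actual=N -> ctr[1]=1
Ev 5: PC=1 idx=1 pred=N actual=T -> ctr[1]=2
Ev 6: PC=7 idx=1 pred=T actual=N -> ctr[1]=1
Ev 7: PC=1 idx=1 pred=N actual=N -> ctr[1]=0
Ev 8: PC=7 idx=1 pred=N actual=T -> ctr[1]=1
Ev 9: PC=1 idx=1 pred=N actual=N -> ctr[1]=0
Ev 10: PC=7 idx=1 pred=N actual=N -> ctr[1]=0
Ev 11: PC=7 idx=1 pred=N actual=N -> ctr[1]=0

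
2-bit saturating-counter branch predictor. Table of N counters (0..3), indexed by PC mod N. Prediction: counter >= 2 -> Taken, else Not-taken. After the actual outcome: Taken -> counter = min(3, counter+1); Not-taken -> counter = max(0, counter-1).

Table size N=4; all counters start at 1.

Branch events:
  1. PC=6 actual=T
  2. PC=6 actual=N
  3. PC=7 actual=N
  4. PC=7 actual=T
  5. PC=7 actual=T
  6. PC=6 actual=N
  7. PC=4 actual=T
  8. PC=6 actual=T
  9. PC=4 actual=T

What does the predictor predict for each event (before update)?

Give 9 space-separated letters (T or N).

Answer: N T N N N N N N T

Derivation:
Ev 1: PC=6 idx=2 pred=N actual=T -> ctr[2]=2
Ev 2: PC=6 idx=2 pred=T actual=N -> ctr[2]=1
Ev 3: PC=7 idx=3 pred=N actual=N -> ctr[3]=0
Ev 4: PC=7 idx=3 pred=N actual=T -> ctr[3]=1
Ev 5: PC=7 idx=3 pred=N actual=T -> ctr[3]=2
Ev 6: PC=6 idx=2 pred=N actual=N -> ctr[2]=0
Ev 7: PC=4 idx=0 pred=N actual=T -> ctr[0]=2
Ev 8: PC=6 idx=2 pred=N actual=T -> ctr[2]=1
Ev 9: PC=4 idx=0 pred=T actual=T -> ctr[0]=3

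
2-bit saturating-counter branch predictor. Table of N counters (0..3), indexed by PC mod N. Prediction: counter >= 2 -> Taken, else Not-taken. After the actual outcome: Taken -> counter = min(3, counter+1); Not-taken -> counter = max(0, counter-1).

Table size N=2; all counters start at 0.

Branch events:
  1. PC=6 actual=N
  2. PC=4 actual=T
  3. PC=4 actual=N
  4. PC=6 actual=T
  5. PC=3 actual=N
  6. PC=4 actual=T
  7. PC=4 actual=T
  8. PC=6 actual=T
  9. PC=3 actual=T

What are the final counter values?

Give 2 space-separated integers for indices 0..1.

Answer: 3 1

Derivation:
Ev 1: PC=6 idx=0 pred=N actual=N -> ctr[0]=0
Ev 2: PC=4 idx=0 pred=N actual=T -> ctr[0]=1
Ev 3: PC=4 idx=0 pred=N actual=N -> ctr[0]=0
Ev 4: PC=6 idx=0 pred=N actual=T -> ctr[0]=1
Ev 5: PC=3 idx=1 pred=N actual=N -> ctr[1]=0
Ev 6: PC=4 idx=0 pred=N actual=T -> ctr[0]=2
Ev 7: PC=4 idx=0 pred=T actual=T -> ctr[0]=3
Ev 8: PC=6 idx=0 pred=T actual=T -> ctr[0]=3
Ev 9: PC=3 idx=1 pred=N actual=T -> ctr[1]=1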